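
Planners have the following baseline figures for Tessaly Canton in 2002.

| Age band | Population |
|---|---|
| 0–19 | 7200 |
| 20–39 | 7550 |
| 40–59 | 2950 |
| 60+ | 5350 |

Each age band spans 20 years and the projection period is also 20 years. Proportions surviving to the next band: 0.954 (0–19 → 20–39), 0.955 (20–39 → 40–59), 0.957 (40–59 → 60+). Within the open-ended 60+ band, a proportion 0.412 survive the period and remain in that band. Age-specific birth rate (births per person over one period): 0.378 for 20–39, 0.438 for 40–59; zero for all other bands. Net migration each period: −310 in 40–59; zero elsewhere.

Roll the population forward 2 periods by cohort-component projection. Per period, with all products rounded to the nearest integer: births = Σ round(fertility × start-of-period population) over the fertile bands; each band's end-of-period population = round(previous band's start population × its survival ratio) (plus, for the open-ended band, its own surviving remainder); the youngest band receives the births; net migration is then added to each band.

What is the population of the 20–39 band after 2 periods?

3955

Call the bands 1 to 4, youngest first.
Period 1.
Births: 7550 × 0.378 = 2854, 2950 × 0.438 = 1292 → total 4146
Band 2: 7200 × 0.954 = 6869
Band 3: 7550 × 0.955 = 7210
Band 4: 2950 × 0.957 + 5350 × 0.412 = 2823 + 2204 = 5027
Net migration: Band 3 − 310 → 6900
Giving 4146 / 6869 / 6900 / 5027.
Period 2.
Births: 6869 × 0.378 = 2596, 6900 × 0.438 = 3022 → total 5618
Band 2: 4146 × 0.954 = 3955
Band 3: 6869 × 0.955 = 6560
Band 4: 6900 × 0.957 + 5027 × 0.412 = 6603 + 2071 = 8674
Net migration: Band 3 − 310 → 6250
Giving 5618 / 3955 / 6250 / 8674.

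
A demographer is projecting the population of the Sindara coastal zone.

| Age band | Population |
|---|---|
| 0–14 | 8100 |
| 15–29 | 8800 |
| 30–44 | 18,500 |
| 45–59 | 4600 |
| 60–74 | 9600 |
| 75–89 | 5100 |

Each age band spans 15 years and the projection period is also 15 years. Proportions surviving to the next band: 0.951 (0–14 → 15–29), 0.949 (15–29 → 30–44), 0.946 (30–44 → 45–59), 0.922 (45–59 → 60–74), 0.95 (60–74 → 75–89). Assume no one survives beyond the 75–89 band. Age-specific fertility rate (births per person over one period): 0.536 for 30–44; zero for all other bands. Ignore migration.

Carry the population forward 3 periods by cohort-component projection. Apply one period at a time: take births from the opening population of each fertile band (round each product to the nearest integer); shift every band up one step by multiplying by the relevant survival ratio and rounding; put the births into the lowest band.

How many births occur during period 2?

Call the groups 1 to 6, youngest first.
After projecting period 1:
Births: 18500 * 0.536 = 9916
Group 2: 8100 * 0.951 = 7703
Group 3: 8800 * 0.949 = 8351
Group 4: 18500 * 0.946 = 17501
Group 5: 4600 * 0.922 = 4241
Group 6: 9600 * 0.95 = 9120
Population now: 0–14=9916, 15–29=7703, 30–44=8351, 45–59=17501, 60–74=4241, 75–89=9120
After projecting period 2:
Births: 8351 * 0.536 = 4476
Group 2: 9916 * 0.951 = 9430
Group 3: 7703 * 0.949 = 7310
Group 4: 8351 * 0.946 = 7900
Group 5: 17501 * 0.922 = 16136
Group 6: 4241 * 0.95 = 4029
Population now: 0–14=4476, 15–29=9430, 30–44=7310, 45–59=7900, 60–74=16136, 75–89=4029

4476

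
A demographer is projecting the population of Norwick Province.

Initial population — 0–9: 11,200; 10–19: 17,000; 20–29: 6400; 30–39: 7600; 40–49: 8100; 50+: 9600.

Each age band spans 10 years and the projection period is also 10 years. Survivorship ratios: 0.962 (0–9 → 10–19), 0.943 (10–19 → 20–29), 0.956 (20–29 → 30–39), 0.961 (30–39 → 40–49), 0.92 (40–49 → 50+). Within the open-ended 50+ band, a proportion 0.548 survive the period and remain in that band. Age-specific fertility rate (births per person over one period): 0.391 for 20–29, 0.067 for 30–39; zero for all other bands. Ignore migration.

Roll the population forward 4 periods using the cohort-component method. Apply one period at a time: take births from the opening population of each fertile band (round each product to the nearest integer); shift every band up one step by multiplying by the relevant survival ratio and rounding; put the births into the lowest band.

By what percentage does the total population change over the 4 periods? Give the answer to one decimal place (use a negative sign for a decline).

-24.6

Let group 1 be 0–9 through group 6 = 50+.
[period 1]
Births: 6400 * 0.391 = 2502  |  7600 * 0.067 = 509 → 3011
Group 2: 11200 * 0.962 = 10774
Group 3: 17000 * 0.943 = 16031
Group 4: 6400 * 0.956 = 6118
Group 5: 7600 * 0.961 = 7304
Group 6: 8100 * 0.92 + 9600 * 0.548 = 7452 + 5261 = 12713
→ [3011, 10774, 16031, 6118, 7304, 12713]
[period 2]
Births: 16031 * 0.391 = 6268  |  6118 * 0.067 = 410 → 6678
Group 2: 3011 * 0.962 = 2897
Group 3: 10774 * 0.943 = 10160
Group 4: 16031 * 0.956 = 15326
Group 5: 6118 * 0.961 = 5879
Group 6: 7304 * 0.92 + 12713 * 0.548 = 6720 + 6967 = 13687
→ [6678, 2897, 10160, 15326, 5879, 13687]
[period 3]
Births: 10160 * 0.391 = 3973  |  15326 * 0.067 = 1027 → 5000
Group 2: 6678 * 0.962 = 6424
Group 3: 2897 * 0.943 = 2732
Group 4: 10160 * 0.956 = 9713
Group 5: 15326 * 0.961 = 14728
Group 6: 5879 * 0.92 + 13687 * 0.548 = 5409 + 7500 = 12909
→ [5000, 6424, 2732, 9713, 14728, 12909]
[period 4]
Births: 2732 * 0.391 = 1068  |  9713 * 0.067 = 651 → 1719
Group 2: 5000 * 0.962 = 4810
Group 3: 6424 * 0.943 = 6058
Group 4: 2732 * 0.956 = 2612
Group 5: 9713 * 0.961 = 9334
Group 6: 14728 * 0.92 + 12909 * 0.548 = 13550 + 7074 = 20624
→ [1719, 4810, 6058, 2612, 9334, 20624]
Total: 59900 → 45157; change = -14743; percentage change = -24.6%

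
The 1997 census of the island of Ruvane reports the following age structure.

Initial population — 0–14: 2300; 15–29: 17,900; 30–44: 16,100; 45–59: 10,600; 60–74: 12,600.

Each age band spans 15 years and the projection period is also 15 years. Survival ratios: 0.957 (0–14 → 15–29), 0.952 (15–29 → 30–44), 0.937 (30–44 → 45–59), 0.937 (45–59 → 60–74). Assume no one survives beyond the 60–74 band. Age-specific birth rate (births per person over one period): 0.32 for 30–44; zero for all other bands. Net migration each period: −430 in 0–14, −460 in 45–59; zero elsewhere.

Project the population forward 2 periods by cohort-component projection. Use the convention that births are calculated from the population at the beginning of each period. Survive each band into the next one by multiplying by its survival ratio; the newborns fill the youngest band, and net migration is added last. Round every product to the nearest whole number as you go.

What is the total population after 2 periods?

(Bands numbered youngest = 1 to oldest = 5.)
— Period 1 —
Births: 16100 × 0.32 = 5152
Band 2: 2300 × 0.957 = 2201
Band 3: 17900 × 0.952 = 17041
Band 4: 16100 × 0.937 = 15086
Band 5: 10600 × 0.937 = 9932
Net migration: Band 1 − 430 → 4722; Band 4 − 460 → 14626
Giving 4722 / 2201 / 17041 / 14626 / 9932.
— Period 2 —
Births: 17041 × 0.32 = 5453
Band 2: 4722 × 0.957 = 4519
Band 3: 2201 × 0.952 = 2095
Band 4: 17041 × 0.937 = 15967
Band 5: 14626 × 0.937 = 13705
Net migration: Band 1 − 430 → 5023; Band 4 − 460 → 15507
Giving 5023 / 4519 / 2095 / 15507 / 13705.
Total after period 2: 5023 + 4519 + 2095 + 15507 + 13705 = 40849

40849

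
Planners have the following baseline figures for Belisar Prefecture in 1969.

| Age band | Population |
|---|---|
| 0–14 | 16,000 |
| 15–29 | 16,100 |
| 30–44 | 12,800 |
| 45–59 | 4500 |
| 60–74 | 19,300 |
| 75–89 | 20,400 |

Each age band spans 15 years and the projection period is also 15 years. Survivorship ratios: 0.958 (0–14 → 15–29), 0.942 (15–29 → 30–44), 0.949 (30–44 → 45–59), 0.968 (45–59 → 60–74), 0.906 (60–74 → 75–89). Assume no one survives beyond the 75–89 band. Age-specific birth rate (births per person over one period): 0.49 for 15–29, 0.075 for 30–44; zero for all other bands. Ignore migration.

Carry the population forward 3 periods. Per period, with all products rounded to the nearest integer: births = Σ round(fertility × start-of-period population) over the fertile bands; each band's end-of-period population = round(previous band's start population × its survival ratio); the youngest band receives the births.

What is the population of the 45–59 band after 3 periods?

13703

Period 1:
Births: 16100 × 0.49 = 7889, 12800 × 0.075 = 960 ⇒ total 8849
15–29: 16000 × 0.958 = 15328
30–44: 16100 × 0.942 = 15166
45–59: 12800 × 0.949 = 12147
60–74: 4500 × 0.968 = 4356
75–89: 19300 × 0.906 = 17486
Giving 8849 / 15328 / 15166 / 12147 / 4356 / 17486.
Period 2:
Births: 15328 × 0.49 = 7511, 15166 × 0.075 = 1137 ⇒ total 8648
15–29: 8849 × 0.958 = 8477
30–44: 15328 × 0.942 = 14439
45–59: 15166 × 0.949 = 14393
60–74: 12147 × 0.968 = 11758
75–89: 4356 × 0.906 = 3947
Giving 8648 / 8477 / 14439 / 14393 / 11758 / 3947.
Period 3:
Births: 8477 × 0.49 = 4154, 14439 × 0.075 = 1083 ⇒ total 5237
15–29: 8648 × 0.958 = 8285
30–44: 8477 × 0.942 = 7985
45–59: 14439 × 0.949 = 13703
60–74: 14393 × 0.968 = 13932
75–89: 11758 × 0.906 = 10653
Giving 5237 / 8285 / 7985 / 13703 / 13932 / 10653.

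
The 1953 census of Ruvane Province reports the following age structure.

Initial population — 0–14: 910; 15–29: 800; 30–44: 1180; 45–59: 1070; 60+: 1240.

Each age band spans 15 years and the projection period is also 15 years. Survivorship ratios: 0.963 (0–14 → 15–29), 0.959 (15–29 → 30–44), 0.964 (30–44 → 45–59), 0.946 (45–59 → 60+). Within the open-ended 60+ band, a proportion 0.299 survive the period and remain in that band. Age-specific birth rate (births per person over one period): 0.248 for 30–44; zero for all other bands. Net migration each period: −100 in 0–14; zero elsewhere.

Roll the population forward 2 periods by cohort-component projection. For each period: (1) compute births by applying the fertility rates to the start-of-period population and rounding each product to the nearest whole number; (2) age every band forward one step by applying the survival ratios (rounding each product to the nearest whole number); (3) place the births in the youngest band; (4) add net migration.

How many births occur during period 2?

190

After projecting period 1:
Births: 1180 × 0.248 = 293
15–29: 910 × 0.963 = 876
30–44: 800 × 0.959 = 767
45–59: 1180 × 0.964 = 1138
60+: 1070 × 0.946 + 1240 × 0.299 = 1012 + 371 = 1383
Net migration: 0–14 − 100 → 193
Population now: 0–14=193, 15–29=876, 30–44=767, 45–59=1138, 60+=1383
After projecting period 2:
Births: 767 × 0.248 = 190
15–29: 193 × 0.963 = 186
30–44: 876 × 0.959 = 840
45–59: 767 × 0.964 = 739
60+: 1138 × 0.946 + 1383 × 0.299 = 1077 + 414 = 1491
Net migration: 0–14 − 100 → 90
Population now: 0–14=90, 15–29=186, 30–44=840, 45–59=739, 60+=1491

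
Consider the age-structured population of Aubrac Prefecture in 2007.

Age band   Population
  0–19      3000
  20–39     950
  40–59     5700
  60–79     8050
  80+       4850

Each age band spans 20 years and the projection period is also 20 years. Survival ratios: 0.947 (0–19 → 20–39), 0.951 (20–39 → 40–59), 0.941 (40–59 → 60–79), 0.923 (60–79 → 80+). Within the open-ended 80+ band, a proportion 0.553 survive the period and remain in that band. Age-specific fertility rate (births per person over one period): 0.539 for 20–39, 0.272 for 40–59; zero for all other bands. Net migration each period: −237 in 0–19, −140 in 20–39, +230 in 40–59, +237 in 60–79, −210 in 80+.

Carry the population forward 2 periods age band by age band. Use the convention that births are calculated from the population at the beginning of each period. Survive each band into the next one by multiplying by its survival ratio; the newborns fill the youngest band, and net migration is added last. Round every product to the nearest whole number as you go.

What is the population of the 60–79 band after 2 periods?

1303

Call the bands 1 to 5, youngest first.
Period 1.
Births: 950 × 0.539 = 512 ; 5700 × 0.272 = 1550 → total 2062
Band 2: 3000 × 0.947 = 2841
Band 3: 950 × 0.951 = 903
Band 4: 5700 × 0.941 = 5364
Band 5: 8050 × 0.923 + 4850 × 0.553 = 7430 + 2682 = 10112
Net migration: Band 1 − 237 → 1825; Band 2 − 140 → 2701; Band 3 + 230 → 1133; Band 4 + 237 → 5601; Band 5 − 210 → 9902
→ [1825, 2701, 1133, 5601, 9902]
Period 2.
Births: 2701 × 0.539 = 1456 ; 1133 × 0.272 = 308 → total 1764
Band 2: 1825 × 0.947 = 1728
Band 3: 2701 × 0.951 = 2569
Band 4: 1133 × 0.941 = 1066
Band 5: 5601 × 0.923 + 9902 × 0.553 = 5170 + 5476 = 10646
Net migration: Band 1 − 237 → 1527; Band 2 − 140 → 1588; Band 3 + 230 → 2799; Band 4 + 237 → 1303; Band 5 − 210 → 10436
→ [1527, 1588, 2799, 1303, 10436]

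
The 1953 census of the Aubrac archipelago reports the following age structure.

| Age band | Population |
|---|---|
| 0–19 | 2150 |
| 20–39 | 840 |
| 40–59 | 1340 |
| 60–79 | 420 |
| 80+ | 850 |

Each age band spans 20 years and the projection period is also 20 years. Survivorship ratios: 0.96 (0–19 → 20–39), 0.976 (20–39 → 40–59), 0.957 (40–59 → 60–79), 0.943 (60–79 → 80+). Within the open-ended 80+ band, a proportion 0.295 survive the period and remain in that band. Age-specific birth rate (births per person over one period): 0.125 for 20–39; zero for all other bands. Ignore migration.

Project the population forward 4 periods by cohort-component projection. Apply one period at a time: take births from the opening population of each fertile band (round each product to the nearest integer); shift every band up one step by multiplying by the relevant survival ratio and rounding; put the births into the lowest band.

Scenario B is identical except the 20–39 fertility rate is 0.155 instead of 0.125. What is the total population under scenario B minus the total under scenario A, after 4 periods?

103

[period 1]
Births: 840 × 0.125 = 105
20–39: 2150 × 0.96 = 2064
40–59: 840 × 0.976 = 820
60–79: 1340 × 0.957 = 1282
80+: 420 × 0.943 + 850 × 0.295 = 396 + 251 = 647
Giving 105 / 2064 / 820 / 1282 / 647.
[period 2]
Births: 2064 × 0.125 = 258
20–39: 105 × 0.96 = 101
40–59: 2064 × 0.976 = 2014
60–79: 820 × 0.957 = 785
80+: 1282 × 0.943 + 647 × 0.295 = 1209 + 191 = 1400
Giving 258 / 101 / 2014 / 785 / 1400.
[period 3]
Births: 101 × 0.125 = 13
20–39: 258 × 0.96 = 248
40–59: 101 × 0.976 = 99
60–79: 2014 × 0.957 = 1927
80+: 785 × 0.943 + 1400 × 0.295 = 740 + 413 = 1153
Giving 13 / 248 / 99 / 1927 / 1153.
[period 4]
Births: 248 × 0.125 = 31
20–39: 13 × 0.96 = 12
40–59: 248 × 0.976 = 242
60–79: 99 × 0.957 = 95
80+: 1927 × 0.943 + 1153 × 0.295 = 1817 + 340 = 2157
Giving 31 / 12 / 242 / 95 / 2157.
Scenario A total after 4 periods: 2537
Scenario B projection —
[period 1]
Births: 840 × 0.155 = 130
20–39: 2150 × 0.96 = 2064
40–59: 840 × 0.976 = 820
60–79: 1340 × 0.957 = 1282
80+: 420 × 0.943 + 850 × 0.295 = 396 + 251 = 647
Giving 130 / 2064 / 820 / 1282 / 647.
[period 2]
Births: 2064 × 0.155 = 320
20–39: 130 × 0.96 = 125
40–59: 2064 × 0.976 = 2014
60–79: 820 × 0.957 = 785
80+: 1282 × 0.943 + 647 × 0.295 = 1209 + 191 = 1400
Giving 320 / 125 / 2014 / 785 / 1400.
[period 3]
Births: 125 × 0.155 = 19
20–39: 320 × 0.96 = 307
40–59: 125 × 0.976 = 122
60–79: 2014 × 0.957 = 1927
80+: 785 × 0.943 + 1400 × 0.295 = 740 + 413 = 1153
Giving 19 / 307 / 122 / 1927 / 1153.
[period 4]
Births: 307 × 0.155 = 48
20–39: 19 × 0.96 = 18
40–59: 307 × 0.976 = 300
60–79: 122 × 0.957 = 117
80+: 1927 × 0.943 + 1153 × 0.295 = 1817 + 340 = 2157
Giving 48 / 18 / 300 / 117 / 2157.
Scenario B total after 4 periods: 2640
Difference B − A = 2640 − 2537 = 103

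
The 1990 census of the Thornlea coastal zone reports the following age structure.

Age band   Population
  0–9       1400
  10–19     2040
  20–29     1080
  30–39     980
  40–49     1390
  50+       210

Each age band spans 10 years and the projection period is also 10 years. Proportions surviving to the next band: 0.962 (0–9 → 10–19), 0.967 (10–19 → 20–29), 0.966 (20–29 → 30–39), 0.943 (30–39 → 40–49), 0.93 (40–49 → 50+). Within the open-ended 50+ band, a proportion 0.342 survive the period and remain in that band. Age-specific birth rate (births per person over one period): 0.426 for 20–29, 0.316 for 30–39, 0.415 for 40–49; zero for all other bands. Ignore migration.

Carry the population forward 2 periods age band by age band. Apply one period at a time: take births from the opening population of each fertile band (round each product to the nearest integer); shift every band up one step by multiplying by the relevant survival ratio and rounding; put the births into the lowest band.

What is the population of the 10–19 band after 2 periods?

Call the groups 1 to 6, youngest first.
Period 1:
Births: 1080 × 0.426 = 460  |  980 × 0.316 = 310  |  1390 × 0.415 = 577 → 1347
Group 2: 1400 × 0.962 = 1347
Group 3: 2040 × 0.967 = 1973
Group 4: 1080 × 0.966 = 1043
Group 5: 980 × 0.943 = 924
Group 6: 1390 × 0.93 + 210 × 0.342 = 1293 + 72 = 1365
→ [1347, 1347, 1973, 1043, 924, 1365]
Period 2:
Births: 1973 × 0.426 = 840  |  1043 × 0.316 = 330  |  924 × 0.415 = 383 → 1553
Group 2: 1347 × 0.962 = 1296
Group 3: 1347 × 0.967 = 1303
Group 4: 1973 × 0.966 = 1906
Group 5: 1043 × 0.943 = 984
Group 6: 924 × 0.93 + 1365 × 0.342 = 859 + 467 = 1326
→ [1553, 1296, 1303, 1906, 984, 1326]

1296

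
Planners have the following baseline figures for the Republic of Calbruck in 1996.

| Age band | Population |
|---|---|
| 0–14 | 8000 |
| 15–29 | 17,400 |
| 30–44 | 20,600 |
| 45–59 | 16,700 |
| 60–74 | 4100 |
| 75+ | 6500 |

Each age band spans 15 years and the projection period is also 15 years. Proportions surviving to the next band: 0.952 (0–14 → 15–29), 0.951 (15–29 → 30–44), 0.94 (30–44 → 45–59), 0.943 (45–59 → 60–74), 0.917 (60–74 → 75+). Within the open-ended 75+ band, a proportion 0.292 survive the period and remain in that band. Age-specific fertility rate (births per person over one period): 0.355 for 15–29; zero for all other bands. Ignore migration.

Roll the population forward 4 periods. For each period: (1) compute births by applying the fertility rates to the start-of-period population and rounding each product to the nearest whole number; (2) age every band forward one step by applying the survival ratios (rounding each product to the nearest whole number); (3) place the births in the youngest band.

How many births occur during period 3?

2088

Let group 1 be 0–14 through group 6 = 75+.
Period 1.
Births: 17400 × 0.355 = 6177
Group 2: 8000 × 0.952 = 7616
Group 3: 17400 × 0.951 = 16547
Group 4: 20600 × 0.94 = 19364
Group 5: 16700 × 0.943 = 15748
Group 6: 4100 × 0.917 + 6500 × 0.292 = 3760 + 1898 = 5658
End of period: [6177, 7616, 16547, 19364, 15748, 5658]
Period 2.
Births: 7616 × 0.355 = 2704
Group 2: 6177 × 0.952 = 5881
Group 3: 7616 × 0.951 = 7243
Group 4: 16547 × 0.94 = 15554
Group 5: 19364 × 0.943 = 18260
Group 6: 15748 × 0.917 + 5658 × 0.292 = 14441 + 1652 = 16093
End of period: [2704, 5881, 7243, 15554, 18260, 16093]
Period 3.
Births: 5881 × 0.355 = 2088
Group 2: 2704 × 0.952 = 2574
Group 3: 5881 × 0.951 = 5593
Group 4: 7243 × 0.94 = 6808
Group 5: 15554 × 0.943 = 14667
Group 6: 18260 × 0.917 + 16093 × 0.292 = 16744 + 4699 = 21443
End of period: [2088, 2574, 5593, 6808, 14667, 21443]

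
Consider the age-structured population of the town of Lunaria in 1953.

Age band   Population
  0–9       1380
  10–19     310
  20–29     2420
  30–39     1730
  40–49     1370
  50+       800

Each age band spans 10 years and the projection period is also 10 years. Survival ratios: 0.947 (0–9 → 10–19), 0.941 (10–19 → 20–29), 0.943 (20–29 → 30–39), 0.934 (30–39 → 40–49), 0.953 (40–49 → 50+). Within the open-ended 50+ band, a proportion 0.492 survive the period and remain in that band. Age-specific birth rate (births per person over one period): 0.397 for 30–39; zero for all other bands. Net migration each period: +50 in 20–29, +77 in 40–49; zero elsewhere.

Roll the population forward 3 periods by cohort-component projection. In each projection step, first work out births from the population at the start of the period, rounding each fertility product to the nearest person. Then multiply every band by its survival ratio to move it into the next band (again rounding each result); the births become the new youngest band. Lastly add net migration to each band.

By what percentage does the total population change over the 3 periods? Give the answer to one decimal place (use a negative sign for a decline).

-18.3

— Period 1 —
Births: 1730 × 0.397 = 687
10–19: 1380 × 0.947 = 1307
20–29: 310 × 0.941 = 292
30–39: 2420 × 0.943 = 2282
40–49: 1730 × 0.934 = 1616
50+: 1370 × 0.953 + 800 × 0.492 = 1306 + 394 = 1700
Net migration: 20–29 + 50 → 342; 40–49 + 77 → 1693
→ [687, 1307, 342, 2282, 1693, 1700]
— Period 2 —
Births: 2282 × 0.397 = 906
10–19: 687 × 0.947 = 651
20–29: 1307 × 0.941 = 1230
30–39: 342 × 0.943 = 323
40–49: 2282 × 0.934 = 2131
50+: 1693 × 0.953 + 1700 × 0.492 = 1613 + 836 = 2449
Net migration: 20–29 + 50 → 1280; 40–49 + 77 → 2208
→ [906, 651, 1280, 323, 2208, 2449]
— Period 3 —
Births: 323 × 0.397 = 128
10–19: 906 × 0.947 = 858
20–29: 651 × 0.941 = 613
30–39: 1280 × 0.943 = 1207
40–49: 323 × 0.934 = 302
50+: 2208 × 0.953 + 2449 × 0.492 = 2104 + 1205 = 3309
Net migration: 20–29 + 50 → 663; 40–49 + 77 → 379
→ [128, 858, 663, 1207, 379, 3309]
Total: 8010 → 6544; change = -1466; percentage change = -18.3%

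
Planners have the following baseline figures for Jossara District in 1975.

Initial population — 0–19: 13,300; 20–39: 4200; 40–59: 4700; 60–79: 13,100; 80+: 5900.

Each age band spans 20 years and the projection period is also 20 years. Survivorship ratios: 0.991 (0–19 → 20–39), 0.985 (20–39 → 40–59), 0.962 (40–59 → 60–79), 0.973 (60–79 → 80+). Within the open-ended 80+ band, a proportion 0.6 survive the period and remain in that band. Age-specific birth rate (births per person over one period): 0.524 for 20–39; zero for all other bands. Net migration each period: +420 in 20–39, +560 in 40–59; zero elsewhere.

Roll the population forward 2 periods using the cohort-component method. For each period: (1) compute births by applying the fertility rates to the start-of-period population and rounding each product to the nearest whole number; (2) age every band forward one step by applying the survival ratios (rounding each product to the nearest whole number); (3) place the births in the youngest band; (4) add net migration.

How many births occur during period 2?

7126

After projecting period 1:
Births: 4200 × 0.524 = 2201
20–39: 13300 × 0.991 = 13180
40–59: 4200 × 0.985 = 4137
60–79: 4700 × 0.962 = 4521
80+: 13100 × 0.973 + 5900 × 0.6 = 12746 + 3540 = 16286
Net migration: 20–39 + 420 → 13600; 40–59 + 560 → 4697
End of period: [2201, 13600, 4697, 4521, 16286]
After projecting period 2:
Births: 13600 × 0.524 = 7126
20–39: 2201 × 0.991 = 2181
40–59: 13600 × 0.985 = 13396
60–79: 4697 × 0.962 = 4519
80+: 4521 × 0.973 + 16286 × 0.6 = 4399 + 9772 = 14171
Net migration: 20–39 + 420 → 2601; 40–59 + 560 → 13956
End of period: [7126, 2601, 13956, 4519, 14171]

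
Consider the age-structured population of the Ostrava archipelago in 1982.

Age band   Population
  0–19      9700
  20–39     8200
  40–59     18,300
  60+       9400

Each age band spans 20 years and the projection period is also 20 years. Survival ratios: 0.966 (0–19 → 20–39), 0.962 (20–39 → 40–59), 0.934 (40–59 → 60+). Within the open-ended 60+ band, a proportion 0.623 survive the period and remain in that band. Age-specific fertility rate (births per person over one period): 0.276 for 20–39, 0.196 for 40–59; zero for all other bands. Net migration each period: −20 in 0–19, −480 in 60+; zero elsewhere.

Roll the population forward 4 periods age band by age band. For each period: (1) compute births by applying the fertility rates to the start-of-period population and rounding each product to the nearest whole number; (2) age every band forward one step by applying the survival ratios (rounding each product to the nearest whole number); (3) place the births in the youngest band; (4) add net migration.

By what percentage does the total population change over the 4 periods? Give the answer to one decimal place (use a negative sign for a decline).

Period 1.
Births: 8200 * 0.276 = 2263, 18300 * 0.196 = 3587 → 5850
20–39: 9700 * 0.966 = 9370
40–59: 8200 * 0.962 = 7888
60+: 18300 * 0.934 + 9400 * 0.623 = 17092 + 5856 = 22948
Net migration: 0–19 − 20 → 5830; 60+ − 480 → 22468
Population now: 0–19=5830, 20–39=9370, 40–59=7888, 60+=22468
Period 2.
Births: 9370 * 0.276 = 2586, 7888 * 0.196 = 1546 → 4132
20–39: 5830 * 0.966 = 5632
40–59: 9370 * 0.962 = 9014
60+: 7888 * 0.934 + 22468 * 0.623 = 7367 + 13998 = 21365
Net migration: 0–19 − 20 → 4112; 60+ − 480 → 20885
Population now: 0–19=4112, 20–39=5632, 40–59=9014, 60+=20885
Period 3.
Births: 5632 * 0.276 = 1554, 9014 * 0.196 = 1767 → 3321
20–39: 4112 * 0.966 = 3972
40–59: 5632 * 0.962 = 5418
60+: 9014 * 0.934 + 20885 * 0.623 = 8419 + 13011 = 21430
Net migration: 0–19 − 20 → 3301; 60+ − 480 → 20950
Population now: 0–19=3301, 20–39=3972, 40–59=5418, 60+=20950
Period 4.
Births: 3972 * 0.276 = 1096, 5418 * 0.196 = 1062 → 2158
20–39: 3301 * 0.966 = 3189
40–59: 3972 * 0.962 = 3821
60+: 5418 * 0.934 + 20950 * 0.623 = 5060 + 13052 = 18112
Net migration: 0–19 − 20 → 2138; 60+ − 480 → 17632
Population now: 0–19=2138, 20–39=3189, 40–59=3821, 60+=17632
Total: 45600 → 26780; change = -18820; percentage change = -41.3%

-41.3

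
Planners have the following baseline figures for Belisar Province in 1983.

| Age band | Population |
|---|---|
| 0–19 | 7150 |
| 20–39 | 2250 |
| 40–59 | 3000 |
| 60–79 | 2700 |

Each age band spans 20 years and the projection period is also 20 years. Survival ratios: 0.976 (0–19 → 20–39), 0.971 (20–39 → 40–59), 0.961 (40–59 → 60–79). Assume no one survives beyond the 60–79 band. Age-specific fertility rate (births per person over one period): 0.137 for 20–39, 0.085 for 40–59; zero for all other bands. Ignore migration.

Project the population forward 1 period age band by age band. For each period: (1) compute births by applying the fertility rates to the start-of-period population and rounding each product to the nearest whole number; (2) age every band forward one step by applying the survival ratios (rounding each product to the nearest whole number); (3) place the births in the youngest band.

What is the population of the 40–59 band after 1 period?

After projecting period 1:
Births: 2250 × 0.137 = 308  |  3000 × 0.085 = 255 → total 563
20–39: 7150 × 0.976 = 6978
40–59: 2250 × 0.971 = 2185
60–79: 3000 × 0.961 = 2883
→ [563, 6978, 2185, 2883]

2185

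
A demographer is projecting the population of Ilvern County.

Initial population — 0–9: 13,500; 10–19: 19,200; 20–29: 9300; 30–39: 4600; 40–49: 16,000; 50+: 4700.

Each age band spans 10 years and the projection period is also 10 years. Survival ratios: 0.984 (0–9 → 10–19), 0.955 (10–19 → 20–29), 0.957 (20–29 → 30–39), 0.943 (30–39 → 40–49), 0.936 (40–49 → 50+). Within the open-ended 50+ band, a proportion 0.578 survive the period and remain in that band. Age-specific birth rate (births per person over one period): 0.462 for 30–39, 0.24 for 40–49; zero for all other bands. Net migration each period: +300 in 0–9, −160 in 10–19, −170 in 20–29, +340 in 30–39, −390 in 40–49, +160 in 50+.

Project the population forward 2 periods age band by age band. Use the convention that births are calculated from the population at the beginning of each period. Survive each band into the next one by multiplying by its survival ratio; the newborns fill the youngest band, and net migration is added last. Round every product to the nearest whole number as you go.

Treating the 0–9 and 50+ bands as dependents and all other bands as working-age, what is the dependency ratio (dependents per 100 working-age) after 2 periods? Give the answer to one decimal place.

— Period 1 —
Births: 4600 * 0.462 = 2125, 16000 * 0.24 = 3840 ⇒ total 5965
10–19: 13500 * 0.984 = 13284
20–29: 19200 * 0.955 = 18336
30–39: 9300 * 0.957 = 8900
40–49: 4600 * 0.943 = 4338
50+: 16000 * 0.936 + 4700 * 0.578 = 14976 + 2717 = 17693
Net migration: 0–9 + 300 → 6265; 10–19 − 160 → 13124; 20–29 − 170 → 18166; 30–39 + 340 → 9240; 40–49 − 390 → 3948; 50+ + 160 → 17853
End of period: [6265, 13124, 18166, 9240, 3948, 17853]
— Period 2 —
Births: 9240 * 0.462 = 4269, 3948 * 0.24 = 948 ⇒ total 5217
10–19: 6265 * 0.984 = 6165
20–29: 13124 * 0.955 = 12533
30–39: 18166 * 0.957 = 17385
40–49: 9240 * 0.943 = 8713
50+: 3948 * 0.936 + 17853 * 0.578 = 3695 + 10319 = 14014
Net migration: 0–9 + 300 → 5517; 10–19 − 160 → 6005; 20–29 − 170 → 12363; 30–39 + 340 → 17725; 40–49 − 390 → 8323; 50+ + 160 → 14174
End of period: [5517, 6005, 12363, 17725, 8323, 14174]
Dependents (band 0–9 + band 50+) = 5517 + 14174 = 19691; working-age = 44416; ratio = 19691/44416 × 100 = 44.3

44.3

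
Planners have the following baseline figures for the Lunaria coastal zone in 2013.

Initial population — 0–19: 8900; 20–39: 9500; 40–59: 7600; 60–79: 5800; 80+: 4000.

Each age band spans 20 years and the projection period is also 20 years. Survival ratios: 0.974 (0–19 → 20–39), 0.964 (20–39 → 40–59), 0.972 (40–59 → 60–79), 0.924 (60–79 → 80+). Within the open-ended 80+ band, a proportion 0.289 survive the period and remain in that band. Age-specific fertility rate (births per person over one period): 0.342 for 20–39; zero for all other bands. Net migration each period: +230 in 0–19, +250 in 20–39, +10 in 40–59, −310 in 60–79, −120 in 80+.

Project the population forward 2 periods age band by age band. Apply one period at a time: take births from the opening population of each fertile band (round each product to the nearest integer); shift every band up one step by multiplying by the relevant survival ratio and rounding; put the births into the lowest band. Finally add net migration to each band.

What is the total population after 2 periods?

32395

Period 1:
Births: 9500 × 0.342 = 3249
20–39: 8900 × 0.974 = 8669
40–59: 9500 × 0.964 = 9158
60–79: 7600 × 0.972 = 7387
80+: 5800 × 0.924 + 4000 × 0.289 = 5359 + 1156 = 6515
Net migration: 0–19 + 230 → 3479; 20–39 + 250 → 8919; 40–59 + 10 → 9168; 60–79 − 310 → 7077; 80+ − 120 → 6395
Giving 3479 / 8919 / 9168 / 7077 / 6395.
Period 2:
Births: 8919 × 0.342 = 3050
20–39: 3479 × 0.974 = 3389
40–59: 8919 × 0.964 = 8598
60–79: 9168 × 0.972 = 8911
80+: 7077 × 0.924 + 6395 × 0.289 = 6539 + 1848 = 8387
Net migration: 0–19 + 230 → 3280; 20–39 + 250 → 3639; 40–59 + 10 → 8608; 60–79 − 310 → 8601; 80+ − 120 → 8267
Giving 3280 / 3639 / 8608 / 8601 / 8267.
Total after period 2: 3280 + 3639 + 8608 + 8601 + 8267 = 32395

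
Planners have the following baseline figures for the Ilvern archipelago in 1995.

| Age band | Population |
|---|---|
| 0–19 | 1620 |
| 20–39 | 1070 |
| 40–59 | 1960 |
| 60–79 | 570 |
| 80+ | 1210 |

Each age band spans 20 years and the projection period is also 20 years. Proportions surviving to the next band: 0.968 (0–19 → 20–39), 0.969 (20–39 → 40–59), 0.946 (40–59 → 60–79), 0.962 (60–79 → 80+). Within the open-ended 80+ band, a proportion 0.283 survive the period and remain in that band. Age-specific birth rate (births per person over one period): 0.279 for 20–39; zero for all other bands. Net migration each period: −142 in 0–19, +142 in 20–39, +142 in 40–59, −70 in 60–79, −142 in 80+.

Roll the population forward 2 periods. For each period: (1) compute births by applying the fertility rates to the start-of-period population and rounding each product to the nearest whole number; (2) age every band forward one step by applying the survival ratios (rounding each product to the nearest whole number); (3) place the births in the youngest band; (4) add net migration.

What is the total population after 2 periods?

Let band 1 be 0–19 through band 5 = 80+.
Period 1.
Births: 1070 * 0.279 = 299
Band 2: 1620 * 0.968 = 1568
Band 3: 1070 * 0.969 = 1037
Band 4: 1960 * 0.946 = 1854
Band 5: 570 * 0.962 + 1210 * 0.283 = 548 + 342 = 890
Net migration: Band 1 − 142 → 157; Band 2 + 142 → 1710; Band 3 + 142 → 1179; Band 4 − 70 → 1784; Band 5 − 142 → 748
Giving 157 / 1710 / 1179 / 1784 / 748.
Period 2.
Births: 1710 * 0.279 = 477
Band 2: 157 * 0.968 = 152
Band 3: 1710 * 0.969 = 1657
Band 4: 1179 * 0.946 = 1115
Band 5: 1784 * 0.962 + 748 * 0.283 = 1716 + 212 = 1928
Net migration: Band 1 − 142 → 335; Band 2 + 142 → 294; Band 3 + 142 → 1799; Band 4 − 70 → 1045; Band 5 − 142 → 1786
Giving 335 / 294 / 1799 / 1045 / 1786.
Total after period 2: 335 + 294 + 1799 + 1045 + 1786 = 5259

5259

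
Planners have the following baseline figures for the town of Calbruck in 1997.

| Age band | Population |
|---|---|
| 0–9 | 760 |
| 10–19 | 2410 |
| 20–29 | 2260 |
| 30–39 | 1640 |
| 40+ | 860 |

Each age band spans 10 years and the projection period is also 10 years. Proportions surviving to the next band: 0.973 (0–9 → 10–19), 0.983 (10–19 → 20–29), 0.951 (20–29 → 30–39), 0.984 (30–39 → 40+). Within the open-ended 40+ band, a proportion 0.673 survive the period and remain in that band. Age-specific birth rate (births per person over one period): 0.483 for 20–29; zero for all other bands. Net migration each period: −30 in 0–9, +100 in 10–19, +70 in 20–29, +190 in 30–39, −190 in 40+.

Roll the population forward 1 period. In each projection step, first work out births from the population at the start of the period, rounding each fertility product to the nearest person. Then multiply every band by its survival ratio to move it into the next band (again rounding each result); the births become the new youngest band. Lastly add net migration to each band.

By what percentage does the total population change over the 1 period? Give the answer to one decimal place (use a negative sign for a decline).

(Groups numbered youngest = 1 to oldest = 5.)
After projecting period 1:
Births: 2260 × 0.483 = 1092
Group 2: 760 × 0.973 = 739
Group 3: 2410 × 0.983 = 2369
Group 4: 2260 × 0.951 = 2149
Group 5: 1640 × 0.984 + 860 × 0.673 = 1614 + 579 = 2193
Net migration: Group 1 − 30 → 1062; Group 2 + 100 → 839; Group 3 + 70 → 2439; Group 4 + 190 → 2339; Group 5 − 190 → 2003
Giving 1062 / 839 / 2439 / 2339 / 2003.
Total: 7930 → 8682; change = 752; percentage change = 9.5%

9.5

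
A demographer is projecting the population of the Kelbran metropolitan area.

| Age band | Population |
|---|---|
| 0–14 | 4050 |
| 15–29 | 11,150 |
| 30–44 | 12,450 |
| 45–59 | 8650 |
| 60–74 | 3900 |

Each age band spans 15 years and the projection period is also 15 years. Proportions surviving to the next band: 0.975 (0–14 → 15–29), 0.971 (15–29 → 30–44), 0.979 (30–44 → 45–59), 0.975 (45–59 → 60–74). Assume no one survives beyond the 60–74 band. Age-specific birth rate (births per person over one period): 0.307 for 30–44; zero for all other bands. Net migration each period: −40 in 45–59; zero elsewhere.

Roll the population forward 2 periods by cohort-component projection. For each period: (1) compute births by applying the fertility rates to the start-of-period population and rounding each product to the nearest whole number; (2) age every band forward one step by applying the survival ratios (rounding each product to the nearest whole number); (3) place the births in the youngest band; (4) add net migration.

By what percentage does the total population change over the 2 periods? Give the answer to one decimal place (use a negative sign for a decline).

-17.2

Numbering the groups 1..5 from youngest to oldest:
Period 1.
Births: 12450 * 0.307 = 3822
Group 2: 4050 * 0.975 = 3949
Group 3: 11150 * 0.971 = 10827
Group 4: 12450 * 0.979 = 12189
Group 5: 8650 * 0.975 = 8434
Net migration: Group 4 − 40 → 12149
End of period: [3822, 3949, 10827, 12149, 8434]
Period 2.
Births: 10827 * 0.307 = 3324
Group 2: 3822 * 0.975 = 3726
Group 3: 3949 * 0.971 = 3834
Group 4: 10827 * 0.979 = 10600
Group 5: 12149 * 0.975 = 11845
Net migration: Group 4 − 40 → 10560
End of period: [3324, 3726, 3834, 10560, 11845]
Total: 40200 → 33289; change = -6911; percentage change = -17.2%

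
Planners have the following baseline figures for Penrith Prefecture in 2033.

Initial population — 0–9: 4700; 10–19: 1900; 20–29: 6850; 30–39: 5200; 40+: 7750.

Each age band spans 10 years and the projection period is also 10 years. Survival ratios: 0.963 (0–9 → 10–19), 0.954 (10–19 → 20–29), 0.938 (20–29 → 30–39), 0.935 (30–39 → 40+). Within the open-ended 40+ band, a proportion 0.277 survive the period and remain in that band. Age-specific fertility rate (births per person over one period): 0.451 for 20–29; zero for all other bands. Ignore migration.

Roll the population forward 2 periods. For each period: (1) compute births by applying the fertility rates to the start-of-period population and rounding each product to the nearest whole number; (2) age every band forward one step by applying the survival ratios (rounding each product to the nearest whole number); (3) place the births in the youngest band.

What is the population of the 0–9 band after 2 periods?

818

Let band 1 be 0–9 through band 5 = 40+.
[period 1]
Births: 6850 * 0.451 = 3089
Band 2: 4700 * 0.963 = 4526
Band 3: 1900 * 0.954 = 1813
Band 4: 6850 * 0.938 = 6425
Band 5: 5200 * 0.935 + 7750 * 0.277 = 4862 + 2147 = 7009
End of period: [3089, 4526, 1813, 6425, 7009]
[period 2]
Births: 1813 * 0.451 = 818
Band 2: 3089 * 0.963 = 2975
Band 3: 4526 * 0.954 = 4318
Band 4: 1813 * 0.938 = 1701
Band 5: 6425 * 0.935 + 7009 * 0.277 = 6007 + 1941 = 7948
End of period: [818, 2975, 4318, 1701, 7948]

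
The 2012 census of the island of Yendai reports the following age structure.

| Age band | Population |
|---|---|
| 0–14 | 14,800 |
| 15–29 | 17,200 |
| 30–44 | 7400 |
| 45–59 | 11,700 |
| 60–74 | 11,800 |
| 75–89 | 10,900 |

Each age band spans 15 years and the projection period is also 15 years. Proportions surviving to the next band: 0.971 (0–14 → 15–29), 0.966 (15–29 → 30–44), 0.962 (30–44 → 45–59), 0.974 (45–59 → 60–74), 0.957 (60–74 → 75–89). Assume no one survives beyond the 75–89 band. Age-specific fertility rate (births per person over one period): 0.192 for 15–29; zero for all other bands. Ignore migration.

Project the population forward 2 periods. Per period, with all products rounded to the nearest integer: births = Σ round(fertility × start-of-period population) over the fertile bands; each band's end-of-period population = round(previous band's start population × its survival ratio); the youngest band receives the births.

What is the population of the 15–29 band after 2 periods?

3206

Period 1:
Births: 17200 * 0.192 = 3302
15–29: 14800 * 0.971 = 14371
30–44: 17200 * 0.966 = 16615
45–59: 7400 * 0.962 = 7119
60–74: 11700 * 0.974 = 11396
75–89: 11800 * 0.957 = 11293
Giving 3302 / 14371 / 16615 / 7119 / 11396 / 11293.
Period 2:
Births: 14371 * 0.192 = 2759
15–29: 3302 * 0.971 = 3206
30–44: 14371 * 0.966 = 13882
45–59: 16615 * 0.962 = 15984
60–74: 7119 * 0.974 = 6934
75–89: 11396 * 0.957 = 10906
Giving 2759 / 3206 / 13882 / 15984 / 6934 / 10906.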